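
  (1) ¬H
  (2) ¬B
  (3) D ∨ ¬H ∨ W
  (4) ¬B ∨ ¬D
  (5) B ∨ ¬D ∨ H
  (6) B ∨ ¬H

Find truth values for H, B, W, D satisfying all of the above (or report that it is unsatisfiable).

H = False; B = False; W = True; D = False

Unit clause (¬H) forces H = False.
Unit clause (¬B) forces B = False.
In (B ∨ ¬D ∨ H) only ¬D is left, so D = False.
Set W = True.
Check each clause:
  (¬H): ¬H holds.
  (¬B): ¬B holds.
  (D ∨ ¬H ∨ W): ¬H holds.
  (¬B ∨ ¬D): ¬B holds.
  (B ∨ ¬D ∨ H): ¬D holds.
  (B ∨ ¬H): ¬H holds.
All clauses satisfied.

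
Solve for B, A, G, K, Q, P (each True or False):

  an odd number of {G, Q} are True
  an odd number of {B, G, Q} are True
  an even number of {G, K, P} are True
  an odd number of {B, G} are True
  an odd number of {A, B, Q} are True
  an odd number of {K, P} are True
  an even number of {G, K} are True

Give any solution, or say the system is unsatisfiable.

B = False, A = True, G = True, K = True, Q = False, P = False

{G, Q}: 1 true → odd ✓
{B, G, Q}: 1 true → odd ✓
{G, K, P}: 2 true → even ✓
{B, G}: 1 true → odd ✓
{A, B, Q}: 1 true → odd ✓
{K, P}: 1 true → odd ✓
{G, K}: 2 true → even ✓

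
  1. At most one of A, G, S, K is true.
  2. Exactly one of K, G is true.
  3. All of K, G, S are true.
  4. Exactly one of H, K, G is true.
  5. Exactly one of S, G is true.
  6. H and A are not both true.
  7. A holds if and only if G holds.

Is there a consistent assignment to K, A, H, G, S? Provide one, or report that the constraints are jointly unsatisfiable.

Case G = True:
  (1) with G=T forces A = False.
  Constraint (7) is violated (A=F, G=T) — contradiction.
Case G = False:
  Constraint (3) is violated (G=F) — contradiction.
Both cases fail — unsatisfiable.

Unsatisfiable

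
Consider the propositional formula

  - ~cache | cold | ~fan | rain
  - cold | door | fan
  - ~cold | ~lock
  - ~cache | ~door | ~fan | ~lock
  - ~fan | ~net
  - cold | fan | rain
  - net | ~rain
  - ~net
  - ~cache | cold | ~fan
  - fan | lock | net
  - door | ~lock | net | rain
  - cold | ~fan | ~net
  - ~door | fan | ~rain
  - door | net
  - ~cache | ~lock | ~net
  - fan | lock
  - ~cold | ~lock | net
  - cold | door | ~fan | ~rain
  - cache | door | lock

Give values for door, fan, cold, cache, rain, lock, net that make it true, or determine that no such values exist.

door: True; fan: True; cold: True; cache: True; rain: False; lock: False; net: False

Unit clause (~net) forces net = False.
In (door | net) only door is left, so door = True.
In (net | ~rain) only ~rain is left, so rain = False.
Try fan = False:
  (cold | fan | rain) forces cold = True.
  (~cold | ~lock) forces lock = False.
  clause (fan | lock | net) is falsified — backtrack.
So fan = True.
Set cold = True.
  then (~cold | ~lock) forces lock = False.
Set cache = True.
All clauses satisfied.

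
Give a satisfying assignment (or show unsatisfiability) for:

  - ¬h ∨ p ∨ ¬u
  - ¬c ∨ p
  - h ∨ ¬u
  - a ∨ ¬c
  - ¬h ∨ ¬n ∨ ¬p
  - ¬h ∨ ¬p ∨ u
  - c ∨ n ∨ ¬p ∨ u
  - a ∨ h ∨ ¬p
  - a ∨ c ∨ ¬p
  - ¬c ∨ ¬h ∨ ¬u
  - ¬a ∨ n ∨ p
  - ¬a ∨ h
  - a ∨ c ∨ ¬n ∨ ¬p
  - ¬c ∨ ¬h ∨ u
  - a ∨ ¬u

Set n = False.
Set h = True.
Set a = True.
  then (¬a ∨ n ∨ p) forces p = True.
  then (¬h ∨ ¬p ∨ u) forces u = True.
  then (¬c ∨ ¬h ∨ ¬u) forces c = False.
All clauses satisfied.

n = False, h = True, a = True, u = True, c = False, p = True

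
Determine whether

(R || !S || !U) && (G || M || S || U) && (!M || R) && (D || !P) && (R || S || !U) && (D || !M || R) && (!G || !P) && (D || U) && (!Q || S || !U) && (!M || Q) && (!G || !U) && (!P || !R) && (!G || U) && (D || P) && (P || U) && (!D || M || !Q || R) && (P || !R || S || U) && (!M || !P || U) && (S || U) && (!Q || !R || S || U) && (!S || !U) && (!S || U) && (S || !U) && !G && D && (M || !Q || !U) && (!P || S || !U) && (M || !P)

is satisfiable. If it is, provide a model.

Case S = True:
  (!S || !U) forces U = False.
  Clause (!S || U) is falsified — contradiction.
Case S = False:
  (S || U) forces U = True.
  Clause (S || !U) is falsified — contradiction.
Both cases fail, so the formula is unsatisfiable.

The formula is unsatisfiable.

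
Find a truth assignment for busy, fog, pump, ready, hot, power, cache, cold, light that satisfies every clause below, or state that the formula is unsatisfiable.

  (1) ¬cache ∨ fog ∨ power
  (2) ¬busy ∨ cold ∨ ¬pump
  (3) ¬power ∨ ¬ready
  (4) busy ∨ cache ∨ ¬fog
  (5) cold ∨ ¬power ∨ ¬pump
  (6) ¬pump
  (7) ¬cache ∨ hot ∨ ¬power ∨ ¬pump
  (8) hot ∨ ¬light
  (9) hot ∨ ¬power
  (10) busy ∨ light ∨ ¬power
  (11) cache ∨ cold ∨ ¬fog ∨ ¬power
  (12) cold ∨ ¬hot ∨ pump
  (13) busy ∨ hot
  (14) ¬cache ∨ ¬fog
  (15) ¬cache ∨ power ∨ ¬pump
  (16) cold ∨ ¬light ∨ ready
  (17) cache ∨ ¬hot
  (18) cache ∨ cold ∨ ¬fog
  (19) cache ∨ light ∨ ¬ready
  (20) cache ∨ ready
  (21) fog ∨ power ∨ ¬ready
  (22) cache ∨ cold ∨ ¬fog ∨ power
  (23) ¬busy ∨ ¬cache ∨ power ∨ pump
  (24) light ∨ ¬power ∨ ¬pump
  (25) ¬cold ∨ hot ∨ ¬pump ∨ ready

busy = False; fog = False; pump = False; ready = False; hot = True; power = True; cache = True; cold = True; light = True

Unit clause (¬pump) forces pump = False.
Set busy = False.
  then (busy ∨ hot) forces hot = True.
  then (cache ∨ ¬hot) forces cache = True.
  then (cold ∨ ¬hot ∨ pump) forces cold = True.
  then (¬cache ∨ ¬fog) forces fog = False.
  then (¬cache ∨ fog ∨ power) forces power = True.
  then (¬power ∨ ¬ready) forces ready = False.
  then (busy ∨ light ∨ ¬power) forces light = True.
All clauses satisfied.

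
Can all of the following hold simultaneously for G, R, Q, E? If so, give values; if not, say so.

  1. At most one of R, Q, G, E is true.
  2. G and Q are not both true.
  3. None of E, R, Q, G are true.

G = False, R = False, Q = False, E = False

  (1) {R, Q, G, E}: 0 true — at most one ✓
  (2) G=F, Q=F — not both ✓
  (3) {E, R, Q, G}: 0 true — none ✓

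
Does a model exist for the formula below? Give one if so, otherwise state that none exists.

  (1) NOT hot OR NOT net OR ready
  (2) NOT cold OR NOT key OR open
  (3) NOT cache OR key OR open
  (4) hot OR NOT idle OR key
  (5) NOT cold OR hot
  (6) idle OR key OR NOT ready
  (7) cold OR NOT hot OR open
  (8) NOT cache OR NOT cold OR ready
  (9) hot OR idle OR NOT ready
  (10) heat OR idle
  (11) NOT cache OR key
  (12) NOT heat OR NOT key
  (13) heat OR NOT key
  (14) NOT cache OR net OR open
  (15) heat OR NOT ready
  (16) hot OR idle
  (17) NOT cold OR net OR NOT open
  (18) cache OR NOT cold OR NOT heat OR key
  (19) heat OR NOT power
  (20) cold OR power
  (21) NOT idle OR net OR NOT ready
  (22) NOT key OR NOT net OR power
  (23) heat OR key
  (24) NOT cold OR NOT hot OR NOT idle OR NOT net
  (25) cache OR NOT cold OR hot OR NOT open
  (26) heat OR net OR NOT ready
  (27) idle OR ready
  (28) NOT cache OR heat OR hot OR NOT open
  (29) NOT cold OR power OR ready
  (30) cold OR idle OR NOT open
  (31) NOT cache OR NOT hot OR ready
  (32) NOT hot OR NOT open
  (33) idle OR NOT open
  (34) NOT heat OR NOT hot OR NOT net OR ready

Unsatisfiable — no assignment works.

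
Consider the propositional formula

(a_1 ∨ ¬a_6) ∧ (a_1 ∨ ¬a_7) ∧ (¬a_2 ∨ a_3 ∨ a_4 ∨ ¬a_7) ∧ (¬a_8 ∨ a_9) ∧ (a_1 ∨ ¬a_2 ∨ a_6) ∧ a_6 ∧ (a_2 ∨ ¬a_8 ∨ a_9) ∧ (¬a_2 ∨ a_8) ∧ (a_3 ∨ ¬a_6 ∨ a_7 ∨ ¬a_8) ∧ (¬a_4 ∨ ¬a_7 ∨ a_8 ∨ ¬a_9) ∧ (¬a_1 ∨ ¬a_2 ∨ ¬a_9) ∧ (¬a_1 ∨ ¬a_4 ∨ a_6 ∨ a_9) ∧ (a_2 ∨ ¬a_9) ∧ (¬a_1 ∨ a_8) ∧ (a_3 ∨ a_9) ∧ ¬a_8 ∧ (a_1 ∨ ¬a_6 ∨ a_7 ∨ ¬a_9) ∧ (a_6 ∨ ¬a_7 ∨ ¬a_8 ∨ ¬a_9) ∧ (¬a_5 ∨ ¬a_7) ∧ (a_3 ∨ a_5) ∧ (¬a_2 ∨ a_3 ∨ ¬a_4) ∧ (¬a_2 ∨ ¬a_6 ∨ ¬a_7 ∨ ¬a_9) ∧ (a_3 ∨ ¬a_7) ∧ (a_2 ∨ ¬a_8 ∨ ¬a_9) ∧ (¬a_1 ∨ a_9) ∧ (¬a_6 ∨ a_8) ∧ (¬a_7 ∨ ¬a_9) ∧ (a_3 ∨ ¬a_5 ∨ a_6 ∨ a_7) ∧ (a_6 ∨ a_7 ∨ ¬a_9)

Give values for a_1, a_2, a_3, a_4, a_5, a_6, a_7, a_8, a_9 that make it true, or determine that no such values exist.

Unsatisfiable — no assignment works.

Case a_8 = True:
  Clause (¬a_8) is falsified — contradiction.
Case a_8 = False:
  (a_6) forces a_6 = True.
  Clause (¬a_6 ∨ a_8) is falsified — contradiction.
Both cases fail, so the formula is unsatisfiable.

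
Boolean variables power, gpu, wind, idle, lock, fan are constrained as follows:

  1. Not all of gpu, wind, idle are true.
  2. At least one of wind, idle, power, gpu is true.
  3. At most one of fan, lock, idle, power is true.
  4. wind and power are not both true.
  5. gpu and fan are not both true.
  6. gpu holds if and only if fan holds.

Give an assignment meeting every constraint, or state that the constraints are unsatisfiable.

power=T, gpu=F, wind=F, idle=F, lock=F, fan=F

  (1) {gpu, wind, idle}: 0/3 true — not all ✓
  (2) {wind, idle, power, gpu}: 1 true — at least one ✓
  (3) {fan, lock, idle, power}: 1 true — at most one ✓
  (4) wind=F, power=T — not both ✓
  (5) gpu=F, fan=F — not both ✓
  (6) gpu=F, fan=F — same ✓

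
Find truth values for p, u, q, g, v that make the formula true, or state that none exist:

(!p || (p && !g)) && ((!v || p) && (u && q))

p = True, u = True, q = True, g = False, v = True

  !p || (p && !g) = True
    !p = False
    p && !g = True
      !g = True
  (!v || p) && (u && q) = True
    !v || p = True
      !v = False
    u && q = True
Both conjuncts True, so the formula holds.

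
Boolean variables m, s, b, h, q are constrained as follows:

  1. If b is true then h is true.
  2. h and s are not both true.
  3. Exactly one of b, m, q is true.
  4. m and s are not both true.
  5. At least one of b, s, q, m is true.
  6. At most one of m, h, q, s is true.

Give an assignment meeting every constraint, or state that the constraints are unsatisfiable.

m = True, s = False, b = False, h = False, q = False

  (1) b=F ⇒ h: vacuous ✓
  (2) h=F, s=F — not both ✓
  (3) {b, m, q}: 1 true — exactly one ✓
  (4) m=T, s=F — not both ✓
  (5) {b, s, q, m}: 1 true — at least one ✓
  (6) {m, h, q, s}: 1 true — at most one ✓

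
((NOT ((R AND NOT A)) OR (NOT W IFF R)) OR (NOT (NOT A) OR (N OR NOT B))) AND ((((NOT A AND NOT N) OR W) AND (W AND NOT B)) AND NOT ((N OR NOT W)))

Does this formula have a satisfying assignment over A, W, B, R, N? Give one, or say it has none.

A=T, W=T, B=F, R=F, N=F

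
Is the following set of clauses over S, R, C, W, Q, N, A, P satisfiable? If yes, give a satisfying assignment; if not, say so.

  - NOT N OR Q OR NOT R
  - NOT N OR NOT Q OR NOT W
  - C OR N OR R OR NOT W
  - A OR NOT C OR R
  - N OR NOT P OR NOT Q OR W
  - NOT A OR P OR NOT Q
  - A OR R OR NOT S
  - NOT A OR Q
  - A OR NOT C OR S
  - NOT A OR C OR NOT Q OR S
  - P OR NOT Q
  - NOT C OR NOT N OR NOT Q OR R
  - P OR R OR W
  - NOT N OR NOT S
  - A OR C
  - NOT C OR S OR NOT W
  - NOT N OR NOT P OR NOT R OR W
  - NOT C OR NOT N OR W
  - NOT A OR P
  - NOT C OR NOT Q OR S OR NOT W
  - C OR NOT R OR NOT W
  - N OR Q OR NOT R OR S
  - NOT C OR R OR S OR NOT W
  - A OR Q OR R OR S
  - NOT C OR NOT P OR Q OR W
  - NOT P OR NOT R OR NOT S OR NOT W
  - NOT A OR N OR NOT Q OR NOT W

S = True, R = True, C = True, W = True, Q = False, N = False, A = False, P = False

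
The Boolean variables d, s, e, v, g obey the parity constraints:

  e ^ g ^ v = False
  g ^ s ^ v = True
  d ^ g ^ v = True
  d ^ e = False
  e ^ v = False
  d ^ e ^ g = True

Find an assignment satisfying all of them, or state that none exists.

No satisfying assignment exists.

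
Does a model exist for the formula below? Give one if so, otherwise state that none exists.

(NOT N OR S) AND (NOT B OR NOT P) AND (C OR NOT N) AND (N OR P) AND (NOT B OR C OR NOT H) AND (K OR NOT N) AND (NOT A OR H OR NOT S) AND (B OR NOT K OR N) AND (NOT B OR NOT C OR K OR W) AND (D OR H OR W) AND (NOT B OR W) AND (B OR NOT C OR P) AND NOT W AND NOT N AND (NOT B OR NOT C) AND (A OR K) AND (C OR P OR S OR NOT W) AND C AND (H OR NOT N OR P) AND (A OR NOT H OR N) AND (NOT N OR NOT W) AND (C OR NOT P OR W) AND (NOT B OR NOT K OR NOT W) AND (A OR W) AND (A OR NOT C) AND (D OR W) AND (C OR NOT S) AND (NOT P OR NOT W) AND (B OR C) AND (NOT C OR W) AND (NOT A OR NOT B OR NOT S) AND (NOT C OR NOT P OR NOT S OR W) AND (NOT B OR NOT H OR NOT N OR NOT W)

Unsatisfiable — no assignment works.

Case C = True:
  (NOT W) forces W = False.
  Clause (NOT C OR W) is falsified — contradiction.
Case C = False:
  Clause (C) is falsified — contradiction.
Both cases fail, so the formula is unsatisfiable.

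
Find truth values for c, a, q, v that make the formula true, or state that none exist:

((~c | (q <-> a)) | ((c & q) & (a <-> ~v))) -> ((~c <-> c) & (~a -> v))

c=T; a=T; q=F; v=T

  ((~c | (q <-> a)) | ((c & q) & (a <-> ~v))) -> ((~c <-> c) & (~a -> v)) = True
    (~c | (q <-> a)) | ((c & q) & (a <-> ~v)) = False
      ~c | (q <-> a) = False
        ~c = False
        q <-> a = False
      (c & q) & (a <-> ~v) = False
        c & q = False
        a <-> ~v = False
          ~v = False
    (~c <-> c) & (~a -> v) = False
      ~c <-> c = False
        ~c = False
      ~a -> v = True
        ~a = False
The formula evaluates to True.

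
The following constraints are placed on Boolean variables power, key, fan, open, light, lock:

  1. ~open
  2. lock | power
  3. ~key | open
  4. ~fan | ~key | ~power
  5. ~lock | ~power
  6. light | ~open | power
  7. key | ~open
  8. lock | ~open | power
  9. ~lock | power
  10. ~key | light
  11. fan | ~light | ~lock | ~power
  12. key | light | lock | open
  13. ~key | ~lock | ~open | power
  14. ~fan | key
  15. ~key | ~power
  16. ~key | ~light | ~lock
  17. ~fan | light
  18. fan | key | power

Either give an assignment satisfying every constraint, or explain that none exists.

power=T, key=F, fan=F, open=F, light=T, lock=F

Unit clause (~open) forces open = False.
In (~key | open) only ~key is left, so key = False.
In (~fan | key) only ~fan is left, so fan = False.
In (fan | key | power) only power is left, so power = True.
In (~lock | ~power) only ~lock is left, so lock = False.
In (key | light | lock | open) only light is left, so light = True.
All clauses satisfied.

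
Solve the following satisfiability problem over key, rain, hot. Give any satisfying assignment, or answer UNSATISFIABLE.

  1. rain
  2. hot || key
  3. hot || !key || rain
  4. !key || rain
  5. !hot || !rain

Unit clause (rain) forces rain = True.
In (!hot || !rain) only !hot is left, so hot = False.
In (hot || key) only key is left, so key = True.
All clauses satisfied.

key = True, rain = True, hot = False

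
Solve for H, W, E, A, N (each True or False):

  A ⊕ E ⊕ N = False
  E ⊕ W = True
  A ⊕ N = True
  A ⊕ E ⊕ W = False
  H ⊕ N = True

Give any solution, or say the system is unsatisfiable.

H = True; W = False; E = True; A = True; N = False

A ⊕ E ⊕ N = T ⊕ T ⊕ F = False ✓
E ⊕ W = T ⊕ F = True ✓
A ⊕ N = T ⊕ F = True ✓
A ⊕ E ⊕ W = T ⊕ T ⊕ F = False ✓
H ⊕ N = T ⊕ F = True ✓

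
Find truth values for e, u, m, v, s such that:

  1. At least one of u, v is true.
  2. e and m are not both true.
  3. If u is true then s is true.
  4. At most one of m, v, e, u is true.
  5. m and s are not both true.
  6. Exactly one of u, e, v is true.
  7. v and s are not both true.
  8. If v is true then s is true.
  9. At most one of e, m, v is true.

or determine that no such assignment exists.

e=F, u=T, m=F, v=F, s=T

  (1) {u, v}: 1 true — at least one ✓
  (2) e=F, m=F — not both ✓
  (3) u=T ⇒ s: T ✓
  (4) {m, v, e, u}: 1 true — at most one ✓
  (5) m=F, s=T — not both ✓
  (6) {u, e, v}: 1 true — exactly one ✓
  (7) v=F, s=T — not both ✓
  (8) v=F ⇒ s: vacuous ✓
  (9) {e, m, v}: 0 true — at most one ✓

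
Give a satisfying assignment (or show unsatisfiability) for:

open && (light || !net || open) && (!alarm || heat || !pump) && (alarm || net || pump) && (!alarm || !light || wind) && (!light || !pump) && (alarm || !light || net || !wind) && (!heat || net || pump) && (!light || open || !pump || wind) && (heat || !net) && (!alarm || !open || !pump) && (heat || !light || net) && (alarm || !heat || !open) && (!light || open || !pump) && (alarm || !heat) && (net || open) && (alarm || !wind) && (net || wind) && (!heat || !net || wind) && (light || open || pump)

pump=F, open=T, wind=T, light=F, heat=F, alarm=T, net=F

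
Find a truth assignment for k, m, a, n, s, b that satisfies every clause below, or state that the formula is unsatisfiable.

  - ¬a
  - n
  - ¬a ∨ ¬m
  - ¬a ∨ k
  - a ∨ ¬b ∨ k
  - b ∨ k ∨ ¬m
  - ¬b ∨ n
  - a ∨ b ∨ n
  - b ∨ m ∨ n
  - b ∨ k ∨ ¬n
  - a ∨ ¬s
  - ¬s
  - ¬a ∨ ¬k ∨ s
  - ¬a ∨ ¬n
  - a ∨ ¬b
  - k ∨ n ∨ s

k: True, m: False, a: False, n: True, s: False, b: False

Unit clause (¬a) forces a = False.
Unit clause (n) forces n = True.
In (a ∨ ¬s) only ¬s is left, so s = False.
In (a ∨ ¬b) only ¬b is left, so b = False.
In (b ∨ k ∨ ¬n) only k is left, so k = True.
Set m = False.
All clauses satisfied.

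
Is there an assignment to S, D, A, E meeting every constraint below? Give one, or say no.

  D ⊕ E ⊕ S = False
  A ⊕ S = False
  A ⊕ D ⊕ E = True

Unsatisfiable

Adding constraints 1, 2, 3 mod 2: every variable appears an even number of times on the left, so the left side is 0.
But the right sides sum to 1 (mod 2). 0 ≠ 1 — the system is inconsistent.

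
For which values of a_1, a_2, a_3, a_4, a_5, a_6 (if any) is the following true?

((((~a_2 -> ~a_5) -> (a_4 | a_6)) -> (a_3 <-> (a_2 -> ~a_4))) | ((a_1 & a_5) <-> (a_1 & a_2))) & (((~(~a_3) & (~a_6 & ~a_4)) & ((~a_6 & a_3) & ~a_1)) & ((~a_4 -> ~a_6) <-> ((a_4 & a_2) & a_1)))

Unsatisfiable — no assignment works.

Case a_1 = True: the conjunct ~a_1 is False.
Case a_1 = False: the formula simplifies to ((~(~a_3) & (~a_6 & ~a_4)) & (~a_6 & a_3)) & ~((~a_4 -> ~a_6)).
  a_6 = True: the conjunct ~a_6 is False.
  a_6 = False: the conjunct ~((~a_4 -> ~a_6)) becomes ~((~a_4 -> True)) = False.
Both cases fail — unsatisfiable.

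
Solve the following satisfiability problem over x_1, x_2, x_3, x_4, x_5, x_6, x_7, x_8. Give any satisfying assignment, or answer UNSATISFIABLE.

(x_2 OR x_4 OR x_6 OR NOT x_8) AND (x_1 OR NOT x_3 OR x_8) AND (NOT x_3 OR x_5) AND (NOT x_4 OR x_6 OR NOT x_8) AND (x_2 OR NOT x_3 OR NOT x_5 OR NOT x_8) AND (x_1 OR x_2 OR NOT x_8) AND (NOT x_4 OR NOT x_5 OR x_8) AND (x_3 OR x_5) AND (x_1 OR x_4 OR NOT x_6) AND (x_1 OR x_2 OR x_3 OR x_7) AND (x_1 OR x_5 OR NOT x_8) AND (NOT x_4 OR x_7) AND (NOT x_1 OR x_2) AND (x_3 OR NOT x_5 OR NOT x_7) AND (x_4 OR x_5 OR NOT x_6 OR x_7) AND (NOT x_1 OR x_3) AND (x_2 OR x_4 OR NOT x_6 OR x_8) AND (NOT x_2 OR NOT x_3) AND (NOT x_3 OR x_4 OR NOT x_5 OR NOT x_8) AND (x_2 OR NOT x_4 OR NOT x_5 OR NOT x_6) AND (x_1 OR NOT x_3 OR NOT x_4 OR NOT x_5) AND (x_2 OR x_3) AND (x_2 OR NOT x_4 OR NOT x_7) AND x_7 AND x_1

Case x_1 = True:
  (NOT x_1 OR x_2) forces x_2 = True.
  (NOT x_1 OR x_3) forces x_3 = True.
  Clause (NOT x_2 OR NOT x_3) is falsified — contradiction.
Case x_1 = False:
  Clause (x_1) is falsified — contradiction.
Both cases fail, so the formula is unsatisfiable.

UNSATISFIABLE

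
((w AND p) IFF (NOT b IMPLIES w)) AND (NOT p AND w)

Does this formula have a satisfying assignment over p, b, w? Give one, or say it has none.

Unsatisfiable — no assignment works.

Case w = True: the formula simplifies to p AND NOT p.
  p = True: the conjunct NOT p is False.
  p = False: the conjunct p is False.
Case w = False: the conjunct w is False.
Both cases fail — unsatisfiable.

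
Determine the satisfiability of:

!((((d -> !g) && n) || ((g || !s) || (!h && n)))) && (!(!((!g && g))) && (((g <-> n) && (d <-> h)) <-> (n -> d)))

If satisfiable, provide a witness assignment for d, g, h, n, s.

Unsatisfiable — no assignment works.

The conjunct !(!((!g && g))) is unsatisfiable on its own:
  g=F: evaluates to False.
  g=T: evaluates to False.
So the whole conjunction is unsatisfiable.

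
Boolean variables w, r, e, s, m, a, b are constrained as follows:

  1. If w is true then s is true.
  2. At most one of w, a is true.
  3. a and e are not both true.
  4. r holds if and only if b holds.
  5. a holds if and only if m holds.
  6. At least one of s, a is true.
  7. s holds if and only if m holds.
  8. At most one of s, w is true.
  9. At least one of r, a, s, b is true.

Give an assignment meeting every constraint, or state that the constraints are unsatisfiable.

w=F, r=T, e=F, s=T, m=T, a=T, b=T

  (1) w=F ⇒ s: vacuous ✓
  (2) {w, a}: 1 true — at most one ✓
  (3) a=T, e=F — not both ✓
  (4) r=T, b=T — same ✓
  (5) a=T, m=T — same ✓
  (6) {s, a}: 2 true — at least one ✓
  (7) s=T, m=T — same ✓
  (8) {s, w}: 1 true — at most one ✓
  (9) {r, a, s, b}: 4 true — at least one ✓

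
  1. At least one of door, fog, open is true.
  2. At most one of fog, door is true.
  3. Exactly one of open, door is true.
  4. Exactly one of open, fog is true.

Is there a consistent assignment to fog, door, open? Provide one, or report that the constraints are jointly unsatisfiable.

fog = False; door = False; open = True

  (1) {door, fog, open}: 1 true — at least one ✓
  (2) {fog, door}: 0 true — at most one ✓
  (3) {open, door}: 1 true — exactly one ✓
  (4) {open, fog}: 1 true — exactly one ✓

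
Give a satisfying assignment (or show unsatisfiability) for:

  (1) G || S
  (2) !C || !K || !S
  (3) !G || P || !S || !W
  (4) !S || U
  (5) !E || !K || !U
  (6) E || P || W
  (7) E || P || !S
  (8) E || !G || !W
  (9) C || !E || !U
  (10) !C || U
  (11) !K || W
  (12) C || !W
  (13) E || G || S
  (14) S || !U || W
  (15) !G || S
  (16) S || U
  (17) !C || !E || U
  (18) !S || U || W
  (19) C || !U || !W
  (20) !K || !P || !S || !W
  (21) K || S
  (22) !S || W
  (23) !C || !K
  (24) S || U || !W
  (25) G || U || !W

Try K = True:
  (!K || W) forces W = True.
  (C || !W) forces C = True.
  clause (!C || !K) is falsified — backtrack.
So K = False.
  then (K || S) forces S = True.
  then (!S || W) forces W = True.
  then (!S || U) forces U = True.
  then (C || !W) forces C = True.
Set G = False.
Set P = True.
Set E = False.
All clauses satisfied.

K = False, C = True, G = False, S = True, P = True, W = True, U = True, E = False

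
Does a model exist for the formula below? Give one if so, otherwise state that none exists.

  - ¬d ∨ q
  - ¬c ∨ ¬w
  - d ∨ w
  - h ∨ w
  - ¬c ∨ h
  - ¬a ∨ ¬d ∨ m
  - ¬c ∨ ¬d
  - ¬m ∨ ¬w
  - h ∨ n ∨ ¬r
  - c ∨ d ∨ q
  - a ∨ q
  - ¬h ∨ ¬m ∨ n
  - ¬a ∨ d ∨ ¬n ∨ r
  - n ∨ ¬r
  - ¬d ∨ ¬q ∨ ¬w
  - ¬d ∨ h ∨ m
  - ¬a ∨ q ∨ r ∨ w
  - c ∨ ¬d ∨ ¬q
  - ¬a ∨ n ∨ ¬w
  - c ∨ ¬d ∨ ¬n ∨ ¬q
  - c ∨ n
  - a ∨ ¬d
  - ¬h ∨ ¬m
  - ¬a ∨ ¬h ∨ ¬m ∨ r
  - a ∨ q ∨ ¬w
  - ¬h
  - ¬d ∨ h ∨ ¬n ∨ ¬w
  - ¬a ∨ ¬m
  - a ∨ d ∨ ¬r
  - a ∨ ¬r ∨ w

d: False, r: True, m: False, n: True, a: True, h: False, q: True, c: False, w: True

Unit clause (¬h) forces h = False.
In (h ∨ w) only w is left, so w = True.
In (¬c ∨ h) only ¬c is left, so c = False.
In (¬m ∨ ¬w) only ¬m is left, so m = False.
In (¬d ∨ h ∨ m) only ¬d is left, so d = False.
In (c ∨ n) only n is left, so n = True.
In (c ∨ d ∨ q) only q is left, so q = True.
Set r = True.
  then (a ∨ d ∨ ¬r) forces a = True.
All clauses satisfied.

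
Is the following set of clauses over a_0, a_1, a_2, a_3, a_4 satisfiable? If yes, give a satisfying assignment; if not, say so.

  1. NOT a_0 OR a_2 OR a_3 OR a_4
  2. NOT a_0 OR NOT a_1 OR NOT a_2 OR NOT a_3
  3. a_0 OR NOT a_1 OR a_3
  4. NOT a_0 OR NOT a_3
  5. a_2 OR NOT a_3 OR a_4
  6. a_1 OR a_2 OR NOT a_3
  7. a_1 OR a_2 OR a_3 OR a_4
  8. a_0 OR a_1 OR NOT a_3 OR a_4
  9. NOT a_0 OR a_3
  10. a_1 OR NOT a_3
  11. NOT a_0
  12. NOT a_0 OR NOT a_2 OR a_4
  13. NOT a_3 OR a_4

a_0 = False, a_1 = False, a_2 = True, a_3 = False, a_4 = True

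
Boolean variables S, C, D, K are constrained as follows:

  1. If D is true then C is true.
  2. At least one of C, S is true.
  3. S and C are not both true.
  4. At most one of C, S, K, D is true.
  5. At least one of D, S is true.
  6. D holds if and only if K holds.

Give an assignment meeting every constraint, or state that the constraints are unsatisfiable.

S=T, C=F, D=F, K=F

  (1) D=F ⇒ C: vacuous ✓
  (2) {C, S}: 1 true — at least one ✓
  (3) S=T, C=F — not both ✓
  (4) {C, S, K, D}: 1 true — at most one ✓
  (5) {D, S}: 1 true — at least one ✓
  (6) D=F, K=F — same ✓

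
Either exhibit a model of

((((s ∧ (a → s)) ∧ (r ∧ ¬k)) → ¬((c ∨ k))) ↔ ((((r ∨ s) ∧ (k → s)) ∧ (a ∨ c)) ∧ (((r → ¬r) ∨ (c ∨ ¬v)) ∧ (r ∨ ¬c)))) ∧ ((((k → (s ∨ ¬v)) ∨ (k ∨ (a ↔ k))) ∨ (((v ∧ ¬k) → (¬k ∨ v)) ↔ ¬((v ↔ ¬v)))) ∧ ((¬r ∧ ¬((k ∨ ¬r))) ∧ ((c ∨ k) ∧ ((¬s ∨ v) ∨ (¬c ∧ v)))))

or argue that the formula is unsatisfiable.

Case r = True: the conjunct ¬r is False.
Case r = False: the conjunct ¬((k ∨ ¬r)) becomes ¬((k ∨ True)) = False.
Both cases fail — unsatisfiable.

No satisfying assignment exists.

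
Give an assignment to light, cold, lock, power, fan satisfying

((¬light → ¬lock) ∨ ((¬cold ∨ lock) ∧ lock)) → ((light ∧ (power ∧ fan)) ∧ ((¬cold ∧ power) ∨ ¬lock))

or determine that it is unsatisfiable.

light = True; cold = True; lock = False; power = True; fan = True

  ((¬light → ¬lock) ∨ ((¬cold ∨ lock) ∧ lock)) → ((light ∧ (power ∧ fan)) ∧ ((¬cold ∧ power) ∨ ¬lock)) = True
    (¬light → ¬lock) ∨ ((¬cold ∨ lock) ∧ lock) = True
      ¬light → ¬lock = True
        ¬light = False
        ¬lock = True
      (¬cold ∨ lock) ∧ lock = False
        ¬cold ∨ lock = False
          ¬cold = False
    (light ∧ (power ∧ fan)) ∧ ((¬cold ∧ power) ∨ ¬lock) = True
      light ∧ (power ∧ fan) = True
        power ∧ fan = True
      (¬cold ∧ power) ∨ ¬lock = True
        ¬cold ∧ power = False
          ¬cold = False
        ¬lock = True
The formula evaluates to True.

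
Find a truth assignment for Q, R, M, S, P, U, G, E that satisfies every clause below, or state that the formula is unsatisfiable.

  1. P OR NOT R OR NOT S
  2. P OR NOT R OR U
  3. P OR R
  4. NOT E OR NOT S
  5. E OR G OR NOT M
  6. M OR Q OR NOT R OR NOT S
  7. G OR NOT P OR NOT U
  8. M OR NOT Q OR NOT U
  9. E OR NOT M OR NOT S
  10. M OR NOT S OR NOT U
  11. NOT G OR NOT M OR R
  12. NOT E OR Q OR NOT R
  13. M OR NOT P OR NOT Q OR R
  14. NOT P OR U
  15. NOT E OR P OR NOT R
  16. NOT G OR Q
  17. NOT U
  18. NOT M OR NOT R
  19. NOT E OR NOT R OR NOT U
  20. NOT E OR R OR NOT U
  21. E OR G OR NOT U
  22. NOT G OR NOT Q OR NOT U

The formula is unsatisfiable.

Case U = True:
  Clause (NOT U) is falsified — contradiction.
Case U = False:
  (NOT P OR U) forces P = False.
  (P OR NOT R OR U) forces R = False.
  Clause (P OR R) is falsified — contradiction.
Both cases fail, so the formula is unsatisfiable.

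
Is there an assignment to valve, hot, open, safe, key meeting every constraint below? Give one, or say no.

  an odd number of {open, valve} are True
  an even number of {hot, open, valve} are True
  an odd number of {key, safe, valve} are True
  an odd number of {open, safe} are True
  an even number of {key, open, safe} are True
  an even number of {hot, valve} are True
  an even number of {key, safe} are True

valve = True, hot = True, open = False, safe = True, key = True

{open, valve}: 1 true → odd ✓
{hot, open, valve}: 2 true → even ✓
{key, safe, valve}: 3 true → odd ✓
{open, safe}: 1 true → odd ✓
{key, open, safe}: 2 true → even ✓
{hot, valve}: 2 true → even ✓
{key, safe}: 2 true → even ✓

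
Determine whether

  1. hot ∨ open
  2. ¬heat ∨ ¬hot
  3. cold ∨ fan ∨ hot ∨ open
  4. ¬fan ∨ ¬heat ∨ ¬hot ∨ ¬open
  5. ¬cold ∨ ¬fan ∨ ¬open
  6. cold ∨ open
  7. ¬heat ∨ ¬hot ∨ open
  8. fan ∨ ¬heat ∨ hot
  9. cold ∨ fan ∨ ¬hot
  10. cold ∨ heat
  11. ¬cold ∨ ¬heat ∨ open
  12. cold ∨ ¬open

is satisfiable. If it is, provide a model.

open = True, cold = True, hot = False, fan = False, heat = False

Set open = True.
  then (cold ∨ ¬open) forces cold = True.
  then (¬cold ∨ ¬fan ∨ ¬open) forces fan = False.
Set hot = False.
  then (fan ∨ ¬heat ∨ hot) forces heat = False.
All clauses satisfied.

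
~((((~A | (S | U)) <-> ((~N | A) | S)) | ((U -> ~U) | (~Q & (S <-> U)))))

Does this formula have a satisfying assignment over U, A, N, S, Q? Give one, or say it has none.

U: True, A: False, N: True, S: False, Q: False

  ~((((~A | (S | U)) <-> ((~N | A) | S)) | ((U -> ~U) | (~Q & (S <-> U))))) = True
    ((~A | (S | U)) <-> ((~N | A) | S)) | ((U -> ~U) | (~Q & (S <-> U))) = False
      (~A | (S | U)) <-> ((~N | A) | S) = False
        ~A | (S | U) = True
          ~A = True
          S | U = True
        (~N | A) | S = False
          ~N | A = False
            ~N = False
      (U -> ~U) | (~Q & (S <-> U)) = False
        U -> ~U = False
          ~U = False
        ~Q & (S <-> U) = False
          ~Q = True
          S <-> U = False
The formula evaluates to True.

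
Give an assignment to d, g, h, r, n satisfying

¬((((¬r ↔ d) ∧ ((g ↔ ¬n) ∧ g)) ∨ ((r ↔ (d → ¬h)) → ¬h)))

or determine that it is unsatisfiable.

d=T, g=T, h=T, r=F, n=T

  ¬((((¬r ↔ d) ∧ ((g ↔ ¬n) ∧ g)) ∨ ((r ↔ (d → ¬h)) → ¬h))) = True
    ((¬r ↔ d) ∧ ((g ↔ ¬n) ∧ g)) ∨ ((r ↔ (d → ¬h)) → ¬h) = False
      (¬r ↔ d) ∧ ((g ↔ ¬n) ∧ g) = False
        ¬r ↔ d = True
          ¬r = True
        (g ↔ ¬n) ∧ g = False
          g ↔ ¬n = False
            ¬n = False
      (r ↔ (d → ¬h)) → ¬h = False
        r ↔ (d → ¬h) = True
          d → ¬h = False
            ¬h = False
        ¬h = False
The formula evaluates to True.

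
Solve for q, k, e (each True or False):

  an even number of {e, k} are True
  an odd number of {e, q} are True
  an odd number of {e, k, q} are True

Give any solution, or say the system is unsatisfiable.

q = True; k = False; e = False

{e, k}: 0 true → even ✓
{e, q}: 1 true → odd ✓
{e, k, q}: 1 true → odd ✓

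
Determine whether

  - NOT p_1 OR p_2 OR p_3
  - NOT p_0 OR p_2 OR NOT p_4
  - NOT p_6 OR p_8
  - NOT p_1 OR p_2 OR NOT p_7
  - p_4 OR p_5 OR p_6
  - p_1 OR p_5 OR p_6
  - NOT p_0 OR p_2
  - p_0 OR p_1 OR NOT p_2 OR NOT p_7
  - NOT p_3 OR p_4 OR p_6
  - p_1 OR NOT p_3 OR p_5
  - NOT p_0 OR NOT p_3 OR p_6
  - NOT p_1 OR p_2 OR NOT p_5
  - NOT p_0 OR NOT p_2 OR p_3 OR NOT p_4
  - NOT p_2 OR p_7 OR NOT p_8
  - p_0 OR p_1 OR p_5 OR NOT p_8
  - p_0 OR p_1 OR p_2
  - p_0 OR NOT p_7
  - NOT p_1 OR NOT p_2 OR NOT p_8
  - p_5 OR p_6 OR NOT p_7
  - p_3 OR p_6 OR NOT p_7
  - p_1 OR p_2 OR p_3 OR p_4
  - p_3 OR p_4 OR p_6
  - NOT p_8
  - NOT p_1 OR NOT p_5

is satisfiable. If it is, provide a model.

p_0 = False, p_1 = False, p_2 = True, p_3 = False, p_4 = True, p_5 = True, p_6 = False, p_7 = False, p_8 = False

Unit clause (NOT p_8) forces p_8 = False.
In (NOT p_6 OR p_8) only NOT p_6 is left, so p_6 = False.
Try p_0 = True:
  (NOT p_0 OR p_2) forces p_2 = True.
  (NOT p_0 OR NOT p_3 OR p_6) forces p_3 = False.
  (NOT p_0 OR NOT p_2 OR p_3 OR NOT p_4) forces p_4 = False.
  clause (p_3 OR p_4 OR p_6) is falsified — backtrack.
So p_0 = False.
  then (p_0 OR NOT p_7) forces p_7 = False.
Set p_1 = False.
  then (p_1 OR p_5 OR p_6) forces p_5 = True.
  then (p_0 OR p_1 OR p_2) forces p_2 = True.
Set p_3 = False.
  then (p_3 OR p_4 OR p_6) forces p_4 = True.
All clauses satisfied.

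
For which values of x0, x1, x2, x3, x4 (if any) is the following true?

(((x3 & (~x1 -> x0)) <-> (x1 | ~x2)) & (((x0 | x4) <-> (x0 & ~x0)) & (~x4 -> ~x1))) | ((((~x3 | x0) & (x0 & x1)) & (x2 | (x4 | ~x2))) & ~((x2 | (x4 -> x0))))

x0 = False; x1 = False; x2 = True; x3 = True; x4 = False

  (((x3 & (~x1 -> x0)) <-> (x1 | ~x2)) & (((x0 | x4) <-> (x0 & ~x0)) & (~x4 -> ~x1))) | ((((~x3 | x0) & (x0 & x1)) & (x2 | (x4 | ~x2))) & ~((x2 | (x4 -> x0)))) = True
    ((x3 & (~x1 -> x0)) <-> (x1 | ~x2)) & (((x0 | x4) <-> (x0 & ~x0)) & (~x4 -> ~x1)) = True
      (x3 & (~x1 -> x0)) <-> (x1 | ~x2) = True
        x3 & (~x1 -> x0) = False
          ~x1 -> x0 = False
            ~x1 = True
        x1 | ~x2 = False
          ~x2 = False
      ((x0 | x4) <-> (x0 & ~x0)) & (~x4 -> ~x1) = True
        (x0 | x4) <-> (x0 & ~x0) = True
          x0 | x4 = False
          x0 & ~x0 = False
            ~x0 = True
        ~x4 -> ~x1 = True
          ~x4 = True
          ~x1 = True
    (((~x3 | x0) & (x0 & x1)) & (x2 | (x4 | ~x2))) & ~((x2 | (x4 -> x0))) = False
      ((~x3 | x0) & (x0 & x1)) & (x2 | (x4 | ~x2)) = False
        (~x3 | x0) & (x0 & x1) = False
          ~x3 | x0 = False
            ~x3 = False
          x0 & x1 = False
        x2 | (x4 | ~x2) = True
          x4 | ~x2 = False
            ~x2 = False
      ~((x2 | (x4 -> x0))) = False
        x2 | (x4 -> x0) = True
          x4 -> x0 = True
The formula evaluates to True.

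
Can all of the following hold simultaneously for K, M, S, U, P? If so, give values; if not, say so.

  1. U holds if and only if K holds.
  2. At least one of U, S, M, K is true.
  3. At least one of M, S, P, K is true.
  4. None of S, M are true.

K = True, M = False, S = False, U = True, P = True

  (1) U=T, K=T — same ✓
  (2) {U, S, M, K}: 2 true — at least one ✓
  (3) {M, S, P, K}: 2 true — at least one ✓
  (4) {S, M}: 0 true — none ✓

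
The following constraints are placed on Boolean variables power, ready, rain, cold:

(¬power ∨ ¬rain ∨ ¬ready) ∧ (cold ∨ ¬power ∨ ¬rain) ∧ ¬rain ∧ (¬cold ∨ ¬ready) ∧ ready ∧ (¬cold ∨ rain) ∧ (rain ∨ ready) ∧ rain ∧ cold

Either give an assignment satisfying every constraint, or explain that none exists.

Case rain = True:
  Clause (¬rain) is falsified — contradiction.
Case rain = False:
  Clause (rain) is falsified — contradiction.
Both cases fail, so the formula is unsatisfiable.

The formula is unsatisfiable.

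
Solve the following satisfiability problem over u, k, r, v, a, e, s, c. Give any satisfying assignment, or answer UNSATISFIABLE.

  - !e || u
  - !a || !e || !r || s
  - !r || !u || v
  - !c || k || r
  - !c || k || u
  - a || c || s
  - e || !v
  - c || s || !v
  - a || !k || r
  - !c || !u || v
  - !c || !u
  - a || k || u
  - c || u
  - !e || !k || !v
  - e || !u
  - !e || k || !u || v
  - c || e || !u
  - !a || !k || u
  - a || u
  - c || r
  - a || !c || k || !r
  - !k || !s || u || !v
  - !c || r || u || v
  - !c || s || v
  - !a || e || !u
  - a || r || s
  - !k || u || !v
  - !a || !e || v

Set u = True.
  then (!c || !u) forces c = False.
  then (e || !u) forces e = True.
  then (c || r) forces r = True.
  then (!r || !u || v) forces v = True.
  then (c || s || !v) forces s = True.
  then (!e || !k || !v) forces k = False.
Set a = True.
All clauses satisfied.

u=T, k=F, r=T, v=T, a=T, e=T, s=T, c=F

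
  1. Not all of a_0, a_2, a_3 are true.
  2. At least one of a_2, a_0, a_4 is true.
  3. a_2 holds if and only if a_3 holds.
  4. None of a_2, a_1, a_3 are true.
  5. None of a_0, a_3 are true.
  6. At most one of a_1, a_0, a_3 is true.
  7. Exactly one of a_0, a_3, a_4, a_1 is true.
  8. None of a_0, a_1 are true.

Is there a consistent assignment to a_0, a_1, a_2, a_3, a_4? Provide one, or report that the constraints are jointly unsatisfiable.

a_0 = False; a_1 = False; a_2 = False; a_3 = False; a_4 = True

  (1) {a_0, a_2, a_3}: 0/3 true — not all ✓
  (2) {a_2, a_0, a_4}: 1 true — at least one ✓
  (3) a_2=F, a_3=F — same ✓
  (4) {a_2, a_1, a_3}: 0 true — none ✓
  (5) {a_0, a_3}: 0 true — none ✓
  (6) {a_1, a_0, a_3}: 0 true — at most one ✓
  (7) {a_0, a_3, a_4, a_1}: 1 true — exactly one ✓
  (8) {a_0, a_1}: 0 true — none ✓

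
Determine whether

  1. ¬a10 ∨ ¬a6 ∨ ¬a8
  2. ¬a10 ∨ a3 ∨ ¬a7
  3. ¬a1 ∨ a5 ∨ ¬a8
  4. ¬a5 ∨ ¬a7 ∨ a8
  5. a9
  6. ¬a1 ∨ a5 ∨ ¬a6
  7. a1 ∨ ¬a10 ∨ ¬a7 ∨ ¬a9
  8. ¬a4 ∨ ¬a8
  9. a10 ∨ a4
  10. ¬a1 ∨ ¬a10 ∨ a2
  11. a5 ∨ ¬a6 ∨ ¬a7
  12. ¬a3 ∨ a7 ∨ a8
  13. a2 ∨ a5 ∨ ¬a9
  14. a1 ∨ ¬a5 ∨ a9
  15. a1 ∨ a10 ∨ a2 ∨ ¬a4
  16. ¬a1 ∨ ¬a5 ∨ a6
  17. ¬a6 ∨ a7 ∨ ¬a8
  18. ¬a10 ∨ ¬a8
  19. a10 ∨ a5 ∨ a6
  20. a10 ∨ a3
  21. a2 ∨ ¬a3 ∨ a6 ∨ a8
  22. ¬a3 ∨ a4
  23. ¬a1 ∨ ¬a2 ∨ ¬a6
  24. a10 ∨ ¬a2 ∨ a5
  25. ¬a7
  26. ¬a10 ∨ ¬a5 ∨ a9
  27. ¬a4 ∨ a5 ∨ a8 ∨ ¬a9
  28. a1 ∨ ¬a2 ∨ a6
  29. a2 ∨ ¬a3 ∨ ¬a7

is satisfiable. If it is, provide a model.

a1=F, a2=T, a3=F, a4=F, a5=F, a6=T, a7=F, a8=F, a9=T, a10=T

Unit clause (a9) forces a9 = True.
Unit clause (¬a7) forces a7 = False.
Set a1 = False.
Set a2 = True.
  then (a1 ∨ ¬a2 ∨ a6) forces a6 = True.
  then (¬a6 ∨ a7 ∨ ¬a8) forces a8 = False.
  then (¬a3 ∨ a7 ∨ a8) forces a3 = False.
  then (a10 ∨ a3) forces a10 = True.
Set a4 = False.
Set a5 = False.
All clauses satisfied.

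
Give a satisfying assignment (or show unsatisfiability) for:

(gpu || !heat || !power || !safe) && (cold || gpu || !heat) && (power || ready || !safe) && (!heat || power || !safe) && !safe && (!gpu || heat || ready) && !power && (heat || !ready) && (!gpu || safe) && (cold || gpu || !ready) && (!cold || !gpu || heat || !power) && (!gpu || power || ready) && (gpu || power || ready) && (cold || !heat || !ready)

cold: True, heat: True, gpu: False, safe: False, power: False, ready: True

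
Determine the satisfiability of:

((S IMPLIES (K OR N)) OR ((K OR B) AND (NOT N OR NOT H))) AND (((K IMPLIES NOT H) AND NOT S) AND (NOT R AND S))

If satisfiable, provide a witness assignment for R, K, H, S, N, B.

Case S = True: the conjunct NOT S is False.
Case S = False: the conjunct S is False.
Both cases fail — unsatisfiable.

The formula is unsatisfiable.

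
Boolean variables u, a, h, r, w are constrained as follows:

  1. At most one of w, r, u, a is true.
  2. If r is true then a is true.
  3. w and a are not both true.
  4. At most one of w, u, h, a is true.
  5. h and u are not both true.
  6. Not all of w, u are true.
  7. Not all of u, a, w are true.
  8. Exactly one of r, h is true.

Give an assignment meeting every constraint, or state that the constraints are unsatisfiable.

u: False, a: False, h: True, r: False, w: False

  (1) {w, r, u, a}: 0 true — at most one ✓
  (2) r=F ⇒ a: vacuous ✓
  (3) w=F, a=F — not both ✓
  (4) {w, u, h, a}: 1 true — at most one ✓
  (5) h=T, u=F — not both ✓
  (6) {w, u}: 0/2 true — not all ✓
  (7) {u, a, w}: 0/3 true — not all ✓
  (8) {r, h}: 1 true — exactly one ✓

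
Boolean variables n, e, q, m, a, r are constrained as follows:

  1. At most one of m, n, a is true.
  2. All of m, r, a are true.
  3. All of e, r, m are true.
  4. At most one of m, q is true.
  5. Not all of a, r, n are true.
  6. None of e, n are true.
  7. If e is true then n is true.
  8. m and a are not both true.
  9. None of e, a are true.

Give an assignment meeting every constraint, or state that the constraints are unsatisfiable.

Unsatisfiable — no assignment works.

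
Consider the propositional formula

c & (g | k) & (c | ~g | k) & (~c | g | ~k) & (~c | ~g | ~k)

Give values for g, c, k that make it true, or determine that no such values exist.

g=T; c=T; k=F

Unit clause (c) forces c = True.
Try g = False:
  (g | k) forces k = True.
  clause (~c | g | ~k) is falsified — backtrack.
So g = True.
  then (~c | ~g | ~k) forces k = False.
All clauses satisfied.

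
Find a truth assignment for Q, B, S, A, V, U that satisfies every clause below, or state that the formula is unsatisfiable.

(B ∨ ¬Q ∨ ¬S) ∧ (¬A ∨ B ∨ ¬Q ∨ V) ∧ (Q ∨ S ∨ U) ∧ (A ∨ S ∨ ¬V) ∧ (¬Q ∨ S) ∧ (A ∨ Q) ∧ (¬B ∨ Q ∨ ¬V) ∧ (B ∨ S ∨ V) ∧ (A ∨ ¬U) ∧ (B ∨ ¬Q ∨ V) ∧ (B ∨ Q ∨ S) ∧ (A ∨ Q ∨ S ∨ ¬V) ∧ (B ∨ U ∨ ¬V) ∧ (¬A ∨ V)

Q: False, B: False, S: True, A: True, V: True, U: True

Set Q = False.
  then (A ∨ Q) forces A = True.
  then (¬A ∨ V) forces V = True.
  then (¬B ∨ Q ∨ ¬V) forces B = False.
  then (B ∨ Q ∨ S) forces S = True.
  then (B ∨ U ∨ ¬V) forces U = True.
All clauses satisfied.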